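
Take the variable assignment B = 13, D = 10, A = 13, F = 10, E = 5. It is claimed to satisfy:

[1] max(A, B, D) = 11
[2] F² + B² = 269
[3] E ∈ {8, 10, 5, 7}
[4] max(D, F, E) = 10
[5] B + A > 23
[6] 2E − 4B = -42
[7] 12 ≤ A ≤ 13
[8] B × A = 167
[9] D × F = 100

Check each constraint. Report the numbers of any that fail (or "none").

[1] max(13, 13, 10) = 13, not 11  fails
[2] F² + B² = 10² + 13² = 100 + 169 = 269  holds
[3] E = 5 is in {8, 10, 5, 7}  holds
[4] max(10, 10, 5) = 10  holds
[5] B + A = 13 + 13 = 26; 26 > 23  holds
[6] 2E − 4B = 2(5) − 4(13) = -42  holds
[7] A = 13 lies in [12, 13]  holds
[8] B × A = 13 × 13 = 169, not 167  fails
[9] D × F = 10 × 10 = 100  holds

Constraints 1, 8 are violated.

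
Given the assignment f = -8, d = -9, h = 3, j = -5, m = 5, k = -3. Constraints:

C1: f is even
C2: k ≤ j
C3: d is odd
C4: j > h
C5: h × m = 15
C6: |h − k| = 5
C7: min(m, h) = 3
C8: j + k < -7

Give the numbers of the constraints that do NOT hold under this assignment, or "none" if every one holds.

Constraints 2, 4, and 6 are violated.

C1: f = -8 is even  OK
C2: k = -3, j = -5; -3 > -5 (want ≤)  FAIL
C3: d = -9 is odd  OK
C4: j = -5, h = 3; -5 ≤ 3 (want >)  FAIL
C5: h × m = 3 × 5 = 15  OK
C6: |3 − (-3)| = 6, not 5  FAIL
C7: min(5, 3) = 3  OK
C8: j + k = -5 + (-3) = -8; -8 < -7  OK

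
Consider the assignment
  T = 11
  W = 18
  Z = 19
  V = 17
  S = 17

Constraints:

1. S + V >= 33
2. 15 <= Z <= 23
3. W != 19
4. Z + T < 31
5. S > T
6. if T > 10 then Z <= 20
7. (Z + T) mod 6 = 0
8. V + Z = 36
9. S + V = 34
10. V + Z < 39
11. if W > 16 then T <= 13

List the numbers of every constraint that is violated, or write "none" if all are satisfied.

All constraints are satisfied.

1. S + V = 17 + 17 = 34; 34 ≥ 33 — holds.
2. Z = 19 lies in [15, 23] — holds.
3. W = 18, and 18 ≠ 19 — holds.
4. Z + T = 19 + 11 = 30; 30 < 31 — holds.
5. S = 17, T = 11; 17 > 11 — holds.
6. T = 11 > 10, so we need Z ≤ 20; Z = 19 ≤ 20 — holds.
7. Z + T = 30; 30 mod 6 = 0 — holds.
8. V + Z = 17 + 19 = 36 — holds.
9. S + V = 17 + 17 = 34 — holds.
10. V + Z = 17 + 19 = 36; 36 < 39 — holds.
11. W = 18 > 16, so we need T ≤ 13; T = 11 ≤ 13 — holds.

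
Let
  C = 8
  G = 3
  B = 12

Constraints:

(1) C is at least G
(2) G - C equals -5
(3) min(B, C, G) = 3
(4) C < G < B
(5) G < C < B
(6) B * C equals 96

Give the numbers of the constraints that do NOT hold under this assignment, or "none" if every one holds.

(1) C = 8, G = 3; 8 ≥ 3  ✔
(2) G - C = 3 - 8 = -5  ✔
(3) min(12, 8, 3) = 3  ✔
(4) values 8, 3, 12; C = 8 is not < G = 3  ✘
(5) values 3 < 8 < 12  ✔
(6) B * C = 12 * 8 = 96  ✔

Constraint 4 does not hold.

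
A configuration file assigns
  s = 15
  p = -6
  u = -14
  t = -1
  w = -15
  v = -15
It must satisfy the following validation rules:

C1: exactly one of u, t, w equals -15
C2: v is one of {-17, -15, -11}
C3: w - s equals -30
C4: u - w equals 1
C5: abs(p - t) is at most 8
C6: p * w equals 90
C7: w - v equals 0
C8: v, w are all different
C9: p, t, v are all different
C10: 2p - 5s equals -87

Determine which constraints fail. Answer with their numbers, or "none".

Constraint 8 does not hold.

C1: u=-14, t=-1, w=-15; 1 of them equals -15 — holds.
C2: v = -15 is in {-17, -15, -11} — holds.
C3: w - s = -15 - 15 = -30 — holds.
C4: u - w = -14 - (-15) = 1 — holds.
C5: abs(-6 - (-1)) = 5; 5 ≤ 8 — holds.
C6: p * w = -6 * (-15) = 90 — holds.
C7: w - v = -15 - (-15) = 0 — holds.
C8: v = w = -15, not all different — fails.
C9: values -6, -1, -15 are pairwise distinct — holds.
C10: 2p - 5s = 2(-6) - 5(15) = -87 — holds.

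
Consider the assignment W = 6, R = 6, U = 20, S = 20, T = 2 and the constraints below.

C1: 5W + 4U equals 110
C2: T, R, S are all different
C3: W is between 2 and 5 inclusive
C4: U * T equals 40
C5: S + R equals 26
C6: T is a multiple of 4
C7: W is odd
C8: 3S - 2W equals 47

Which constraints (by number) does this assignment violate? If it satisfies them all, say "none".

C1: 5W + 4U = 5(6) + 4(20) = 110 — holds.
C2: values 2, 6, 20 are pairwise distinct — holds.
C3: W = 6 is outside [2, 5] — does not hold.
C4: U * T = 20 * 2 = 40 — holds.
C5: S + R = 20 + 6 = 26 — holds.
C6: 2 = 4*0 + 2, so 4 does not divide 2 — does not hold.
C7: W = 6 is even — does not hold.
C8: 3S - 2W = 3(20) - 2(6) = 48, not 47 — does not hold.

Constraints 3, 6, 7, and 8 do not hold.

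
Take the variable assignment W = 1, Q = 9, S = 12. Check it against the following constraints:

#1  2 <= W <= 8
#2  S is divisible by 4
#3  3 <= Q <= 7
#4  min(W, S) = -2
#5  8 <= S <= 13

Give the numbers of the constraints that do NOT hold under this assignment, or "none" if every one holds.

The assignment fails constraints 1, 3, 4.

#1 W = 1 is outside [2, 8]  fails
#2 12 / 4 = 3, so 4 divides 12  holds
#3 Q = 9 is outside [3, 7]  fails
#4 min(1, 12) = 1, not -2  fails
#5 S = 12 lies in [8, 13]  holds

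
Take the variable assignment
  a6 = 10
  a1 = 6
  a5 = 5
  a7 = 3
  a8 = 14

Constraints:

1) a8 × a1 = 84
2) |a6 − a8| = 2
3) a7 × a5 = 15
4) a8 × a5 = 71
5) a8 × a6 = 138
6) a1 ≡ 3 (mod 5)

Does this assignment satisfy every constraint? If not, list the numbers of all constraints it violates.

The assignment fails constraints 2, 4, 5, 6.

1) a8 × a1 = 14 × 6 = 84 — satisfied.
2) |10 − 14| = 4, not 2 — violated.
3) a7 × a5 = 3 × 5 = 15 — satisfied.
4) a8 × a5 = 14 × 5 = 70, not 71 — violated.
5) a8 × a6 = 14 × 10 = 140, not 138 — violated.
6) 6 mod 5 = 1, not 3 — violated.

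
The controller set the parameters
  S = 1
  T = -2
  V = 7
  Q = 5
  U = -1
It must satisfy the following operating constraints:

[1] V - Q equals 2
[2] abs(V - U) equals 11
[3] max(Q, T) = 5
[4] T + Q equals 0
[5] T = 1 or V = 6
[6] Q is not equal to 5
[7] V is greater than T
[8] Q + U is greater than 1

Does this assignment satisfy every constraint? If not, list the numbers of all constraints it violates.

Constraints 2, 4, 5, and 6 do not hold.

[1] V - Q = 7 - 5 = 2  holds
[2] abs(7 - (-1)) = 8, not 11  fails
[3] max(5, -2) = 5  holds
[4] T + Q = -2 + 5 = 3, not 0  fails
[5] T = -2 ≠ 1 and V = 7 ≠ 6; both disjuncts false  fails
[6] Q = 5, but 5 is required to differ  fails
[7] V = 7, T = -2; 7 > -2  holds
[8] Q + U = 5 + (-1) = 4; 4 > 1  holds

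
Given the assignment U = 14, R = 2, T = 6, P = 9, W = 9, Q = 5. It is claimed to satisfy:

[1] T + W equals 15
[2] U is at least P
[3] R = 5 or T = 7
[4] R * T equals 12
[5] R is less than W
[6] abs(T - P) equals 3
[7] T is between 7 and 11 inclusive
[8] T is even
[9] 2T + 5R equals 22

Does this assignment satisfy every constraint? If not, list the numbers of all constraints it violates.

[1] T + W = 6 + 9 = 15 — satisfied.
[2] U = 14, P = 9; 14 ≥ 9 — satisfied.
[3] R = 2 ≠ 5 and T = 6 ≠ 7; both disjuncts false — violated.
[4] R * T = 2 * 6 = 12 — satisfied.
[5] R = 2, W = 9; 2 < 9 — satisfied.
[6] abs(6 - 9) = 3 — satisfied.
[7] T = 6 is outside [7, 11] — violated.
[8] T = 6 is even — satisfied.
[9] 2T + 5R = 2(6) + 5(2) = 22 — satisfied.

Violated: 3 and 7.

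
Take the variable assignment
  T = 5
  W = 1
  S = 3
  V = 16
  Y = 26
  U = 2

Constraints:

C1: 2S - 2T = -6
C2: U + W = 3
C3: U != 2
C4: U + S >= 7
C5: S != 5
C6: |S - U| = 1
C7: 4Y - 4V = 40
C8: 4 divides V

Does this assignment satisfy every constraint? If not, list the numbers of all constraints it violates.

Violated: 1, 3, and 4.

C1: 2S - 2T = 2(3) - 2(5) = -4, not -6  no
C2: U + W = 2 + 1 = 3  yes
C3: U = 2, but 2 is required to differ  no
C4: U + S = 2 + 3 = 5; 5 < 7, bound 7 not met  no
C5: S = 3, and 3 ≠ 5  yes
C6: |3 - 2| = 1  yes
C7: 4Y - 4V = 4(26) - 4(16) = 40  yes
C8: 16 / 4 = 4, so 4 divides 16  yes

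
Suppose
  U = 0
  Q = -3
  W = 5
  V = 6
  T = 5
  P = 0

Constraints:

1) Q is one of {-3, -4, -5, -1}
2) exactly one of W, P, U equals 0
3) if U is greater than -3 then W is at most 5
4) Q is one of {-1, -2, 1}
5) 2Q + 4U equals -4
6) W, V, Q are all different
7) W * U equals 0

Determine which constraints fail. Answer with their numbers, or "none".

1) Q = -3 is in {-3, -4, -5, -1} — holds.
2) W=5, P=0, U=0; 2 of them equal 0, not exactly one — does not hold.
3) U = 0 > -3, so we need W ≤ 5; W = 5 ≤ 5 — holds.
4) Q = -3 is not in {-1, -2, 1} — does not hold.
5) 2Q + 4U = 2(-3) + 4(0) = -6, not -4 — does not hold.
6) values 5, 6, -3 are pairwise distinct — holds.
7) W * U = 5 * 0 = 0 — holds.

Violated: 2, 4, and 5.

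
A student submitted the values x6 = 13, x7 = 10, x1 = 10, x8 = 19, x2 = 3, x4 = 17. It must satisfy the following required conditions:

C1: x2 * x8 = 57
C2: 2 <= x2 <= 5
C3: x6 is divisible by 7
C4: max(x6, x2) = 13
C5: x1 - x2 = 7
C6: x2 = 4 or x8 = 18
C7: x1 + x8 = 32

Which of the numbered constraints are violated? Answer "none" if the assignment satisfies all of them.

Violated: 3, 6, and 7.

C1: x2 * x8 = 3 * 19 = 57  ✔
C2: x2 = 3 lies in [2, 5]  ✔
C3: 13 = 7*1 + 6, so 7 does not divide 13  ✘
C4: max(13, 3) = 13  ✔
C5: x1 - x2 = 10 - 3 = 7  ✔
C6: x2 = 3 ≠ 4 and x8 = 19 ≠ 18; both disjuncts false  ✘
C7: x1 + x8 = 10 + 19 = 29, not 32  ✘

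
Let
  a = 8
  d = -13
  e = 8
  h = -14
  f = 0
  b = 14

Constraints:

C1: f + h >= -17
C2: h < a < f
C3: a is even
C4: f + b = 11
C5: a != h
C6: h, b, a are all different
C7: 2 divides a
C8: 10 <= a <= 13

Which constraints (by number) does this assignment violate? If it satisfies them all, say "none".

C1: f + h = 0 + (-14) = -14; -14 ≥ -17  true
C2: values -14, 8, 0; a = 8 is not < f = 0  false
C3: a = 8 is even  true
C4: f + b = 0 + 14 = 14, not 11  false
C5: a = 8, h = -14; distinct  true
C6: values -14, 14, 8 are pairwise distinct  true
C7: 8 / 2 = 4, so 2 divides 8  true
C8: a = 8 is outside [10, 13]  false

Violated: 2, 4, 8.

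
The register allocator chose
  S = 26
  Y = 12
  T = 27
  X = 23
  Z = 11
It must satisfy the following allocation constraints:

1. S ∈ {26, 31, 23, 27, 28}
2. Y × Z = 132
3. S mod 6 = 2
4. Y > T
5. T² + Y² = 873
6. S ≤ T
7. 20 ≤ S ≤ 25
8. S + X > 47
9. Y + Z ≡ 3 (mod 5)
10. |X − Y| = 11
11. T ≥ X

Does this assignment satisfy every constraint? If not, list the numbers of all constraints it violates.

1. S = 26 is in {26, 31, 23, 27, 28} — holds.
2. Y × Z = 12 × 11 = 132 — holds.
3. 26 mod 6 = 2 — holds.
4. Y = 12, T = 27; 12 ≤ 27 (want >) — fails.
5. T² + Y² = 27² + 12² = 729 + 144 = 873 — holds.
6. S = 26, T = 27; 26 ≤ 27 — holds.
7. S = 26 is outside [20, 25] — fails.
8. S + X = 26 + 23 = 49; 49 > 47 — holds.
9. Y + Z = 23; 23 mod 5 = 3 — holds.
10. |23 − 12| = 11 — holds.
11. T = 27, X = 23; 27 ≥ 23 — holds.

No — constraints 4 and 7 are not satisfied.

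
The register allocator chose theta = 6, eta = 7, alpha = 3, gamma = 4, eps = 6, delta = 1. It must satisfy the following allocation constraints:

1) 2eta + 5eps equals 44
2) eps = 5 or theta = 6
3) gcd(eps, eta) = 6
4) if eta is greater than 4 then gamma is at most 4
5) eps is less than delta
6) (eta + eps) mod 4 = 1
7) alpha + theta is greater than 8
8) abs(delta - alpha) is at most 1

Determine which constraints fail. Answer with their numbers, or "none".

No — constraints 3, 5, and 8 are not satisfied.

1) 2eta + 5eps = 2(7) + 5(6) = 44 — OK.
2) eps = 6 ≠ 5, but theta = 6 = 6 (second disjunct) — OK.
3) gcd(6, 7) = 1, not 6 — violated.
4) eta = 7 > 4, so we need gamma ≤ 4; gamma = 4 ≤ 4 — OK.
5) eps = 6, delta = 1; 6 ≥ 1 (want <) — violated.
6) eta + eps = 13; 13 mod 4 = 1 — OK.
7) alpha + theta = 3 + 6 = 9; 9 > 8 — OK.
8) abs(1 - 3) = 2; 2 > 1, exceeds bound 1 — violated.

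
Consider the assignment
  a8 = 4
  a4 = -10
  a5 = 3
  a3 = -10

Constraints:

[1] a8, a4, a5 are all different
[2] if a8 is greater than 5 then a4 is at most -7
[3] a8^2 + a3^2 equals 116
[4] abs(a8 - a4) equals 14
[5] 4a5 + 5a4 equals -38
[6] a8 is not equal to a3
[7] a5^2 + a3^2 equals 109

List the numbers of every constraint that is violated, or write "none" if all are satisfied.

[1] values 4, -10, 3 are pairwise distinct — holds.
[2] a8 = 4, not > 5; antecedent false, conditional vacuously true — holds.
[3] a8^2 + a3^2 = 4^2 + (-10)^2 = 16 + 100 = 116 — holds.
[4] abs(4 - (-10)) = 14 — holds.
[5] 4a5 + 5a4 = 4(3) + 5(-10) = -38 — holds.
[6] a8 = 4, a3 = -10; distinct — holds.
[7] a5^2 + a3^2 = 3^2 + (-10)^2 = 9 + 100 = 109 — holds.

All constraints are satisfied.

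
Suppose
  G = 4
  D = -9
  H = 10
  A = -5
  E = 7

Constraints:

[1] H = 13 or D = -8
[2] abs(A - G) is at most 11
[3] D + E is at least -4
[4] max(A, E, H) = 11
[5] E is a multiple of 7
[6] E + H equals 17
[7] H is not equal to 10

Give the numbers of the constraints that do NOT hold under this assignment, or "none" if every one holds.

[1] H = 10 ≠ 13 and D = -9 ≠ -8; both disjuncts false  ✗
[2] abs(-5 - 4) = 9; 9 ≤ 11  ✓
[3] D + E = -9 + 7 = -2; -2 ≥ -4  ✓
[4] max(-5, 7, 10) = 10, not 11  ✗
[5] 7 / 7 = 1, so 7 divides 7  ✓
[6] E + H = 7 + 10 = 17  ✓
[7] H = 10, but 10 is required to differ  ✗

Violated: 1, 4, and 7.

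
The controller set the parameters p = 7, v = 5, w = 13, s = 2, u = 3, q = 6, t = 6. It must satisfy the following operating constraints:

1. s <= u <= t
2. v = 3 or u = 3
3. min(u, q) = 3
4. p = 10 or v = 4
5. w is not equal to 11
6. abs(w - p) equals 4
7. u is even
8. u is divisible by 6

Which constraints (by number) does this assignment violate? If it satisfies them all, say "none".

1. values 2 <= 3 <= 6 — holds.
2. v = 5 ≠ 3, but u = 3 = 3 (second disjunct) — holds.
3. min(3, 6) = 3 — holds.
4. p = 7 ≠ 10 and v = 5 ≠ 4; both disjuncts false — fails.
5. w = 13, and 13 ≠ 11 — holds.
6. abs(13 - 7) = 6, not 4 — fails.
7. u = 3 is odd — fails.
8. 3 = 6*0 + 3, so 6 does not divide 3 — fails.

Constraints 4, 6, 7, 8 do not hold.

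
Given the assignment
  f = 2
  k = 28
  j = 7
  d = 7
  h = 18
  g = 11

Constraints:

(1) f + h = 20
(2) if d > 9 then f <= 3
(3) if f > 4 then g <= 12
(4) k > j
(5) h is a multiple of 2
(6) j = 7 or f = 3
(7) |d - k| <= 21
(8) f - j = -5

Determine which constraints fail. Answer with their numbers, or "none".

(1) f + h = 2 + 18 = 20  yes
(2) d = 7, not > 9; antecedent false, conditional vacuously true  yes
(3) f = 2, not > 4; antecedent false, conditional vacuously true  yes
(4) k = 28, j = 7; 28 > 7  yes
(5) 18 / 2 = 9, so 2 divides 18  yes
(6) j = 7 = 7 (first disjunct)  yes
(7) |7 - 28| = 21; 21 ≤ 21  yes
(8) f - j = 2 - 7 = -5  yes

The assignment satisfies every constraint.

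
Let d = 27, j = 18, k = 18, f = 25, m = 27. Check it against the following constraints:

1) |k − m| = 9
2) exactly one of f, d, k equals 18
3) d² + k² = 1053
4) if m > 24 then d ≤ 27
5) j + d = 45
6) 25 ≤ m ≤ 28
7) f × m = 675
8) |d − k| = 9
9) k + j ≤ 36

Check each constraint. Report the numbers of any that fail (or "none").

1) |18 − 27| = 9 — holds.
2) f=25, d=27, k=18; 1 of them equals 18 — holds.
3) d² + k² = 27² + 18² = 729 + 324 = 1053 — holds.
4) m = 27 > 24, so we need d ≤ 27; d = 27 ≤ 27 — holds.
5) j + d = 18 + 27 = 45 — holds.
6) m = 27 lies in [25, 28] — holds.
7) f × m = 25 × 27 = 675 — holds.
8) |27 − 18| = 9 — holds.
9) k + j = 18 + 18 = 36; 36 ≤ 36 — holds.

The assignment satisfies every constraint.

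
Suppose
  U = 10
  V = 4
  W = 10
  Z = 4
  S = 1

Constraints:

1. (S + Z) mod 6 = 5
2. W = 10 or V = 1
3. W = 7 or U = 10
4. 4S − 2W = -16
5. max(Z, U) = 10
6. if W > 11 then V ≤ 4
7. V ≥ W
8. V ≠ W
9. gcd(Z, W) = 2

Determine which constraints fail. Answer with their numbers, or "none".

1. S + Z = 5; 5 mod 6 = 5 — holds.
2. W = 10 = 10 (first disjunct) — holds.
3. W = 10 ≠ 7, but U = 10 = 10 (second disjunct) — holds.
4. 4S − 2W = 4(1) − 2(10) = -16 — holds.
5. max(4, 10) = 10 — holds.
6. W = 10, not > 11; antecedent false, conditional vacuously true — holds.
7. V = 4, W = 10; 4 < 10 (want ≥) — does not hold.
8. V = 4, W = 10; distinct — holds.
9. gcd(4, 10) = 2 — holds.

Constraint 7 is violated.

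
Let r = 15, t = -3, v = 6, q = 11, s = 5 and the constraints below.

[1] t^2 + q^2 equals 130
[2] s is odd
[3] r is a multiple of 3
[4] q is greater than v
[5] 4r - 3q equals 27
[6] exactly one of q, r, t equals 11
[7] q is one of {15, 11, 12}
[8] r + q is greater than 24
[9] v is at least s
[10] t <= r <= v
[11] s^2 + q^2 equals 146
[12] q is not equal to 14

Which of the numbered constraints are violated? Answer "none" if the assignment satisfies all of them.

[1] t^2 + q^2 = (-3)^2 + 11^2 = 9 + 121 = 130 — satisfied.
[2] s = 5 is odd — satisfied.
[3] 15 / 3 = 5, so 3 divides 15 — satisfied.
[4] q = 11, v = 6; 11 > 6 — satisfied.
[5] 4r - 3q = 4(15) - 3(11) = 27 — satisfied.
[6] q=11, r=15, t=-3; 1 of them equals 11 — satisfied.
[7] q = 11 is in {15, 11, 12} — satisfied.
[8] r + q = 15 + 11 = 26; 26 > 24 — satisfied.
[9] v = 6, s = 5; 6 ≥ 5 — satisfied.
[10] values -3, 15, 6; r = 15 is not <= v = 6 — violated.
[11] s^2 + q^2 = 5^2 + 11^2 = 25 + 121 = 146 — satisfied.
[12] q = 11, and 11 ≠ 14 — satisfied.

Constraint 10 does not hold.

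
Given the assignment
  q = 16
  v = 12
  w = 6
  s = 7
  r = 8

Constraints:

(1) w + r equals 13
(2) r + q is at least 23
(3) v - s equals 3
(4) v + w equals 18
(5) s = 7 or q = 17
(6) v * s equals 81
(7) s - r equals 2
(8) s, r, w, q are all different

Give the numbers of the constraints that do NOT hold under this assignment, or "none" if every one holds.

(1) w + r = 6 + 8 = 14, not 13 — violated.
(2) r + q = 8 + 16 = 24; 24 ≥ 23 — satisfied.
(3) v - s = 12 - 7 = 5, not 3 — violated.
(4) v + w = 12 + 6 = 18 — satisfied.
(5) s = 7 = 7 (first disjunct) — satisfied.
(6) v * s = 12 * 7 = 84, not 81 — violated.
(7) s - r = 7 - 8 = -1, not 2 — violated.
(8) values 7, 8, 6, 16 are pairwise distinct — satisfied.

The assignment fails constraints 1, 3, 6, and 7.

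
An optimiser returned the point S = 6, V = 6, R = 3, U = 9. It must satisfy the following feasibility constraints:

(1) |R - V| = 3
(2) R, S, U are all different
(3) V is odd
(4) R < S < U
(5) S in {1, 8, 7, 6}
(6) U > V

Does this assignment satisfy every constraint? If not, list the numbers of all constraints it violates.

(1) |3 - 6| = 3 — holds.
(2) values 3, 6, 9 are pairwise distinct — holds.
(3) V = 6 is even — does not hold.
(4) values 3 < 6 < 9 — holds.
(5) S = 6 is in {1, 8, 7, 6} — holds.
(6) U = 9, V = 6; 9 > 6 — holds.

No — constraint 3 is not satisfied.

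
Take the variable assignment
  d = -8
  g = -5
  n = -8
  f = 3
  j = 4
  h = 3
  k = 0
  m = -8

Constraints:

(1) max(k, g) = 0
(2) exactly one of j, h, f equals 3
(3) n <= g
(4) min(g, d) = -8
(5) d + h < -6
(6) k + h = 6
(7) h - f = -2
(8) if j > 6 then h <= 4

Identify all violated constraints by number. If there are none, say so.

Constraints 2, 5, 6, and 7 do not hold.

(1) max(0, -5) = 0 — holds.
(2) j=4, h=3, f=3; 2 of them equal 3, not exactly one — does not hold.
(3) n = -8, g = -5; -8 ≤ -5 — holds.
(4) min(-5, -8) = -8 — holds.
(5) d + h = -8 + 3 = -5; -5 ≥ -6, bound -6 not met — does not hold.
(6) k + h = 0 + 3 = 3, not 6 — does not hold.
(7) h - f = 3 - 3 = 0, not -2 — does not hold.
(8) j = 4, not > 6; antecedent false, conditional vacuously true — holds.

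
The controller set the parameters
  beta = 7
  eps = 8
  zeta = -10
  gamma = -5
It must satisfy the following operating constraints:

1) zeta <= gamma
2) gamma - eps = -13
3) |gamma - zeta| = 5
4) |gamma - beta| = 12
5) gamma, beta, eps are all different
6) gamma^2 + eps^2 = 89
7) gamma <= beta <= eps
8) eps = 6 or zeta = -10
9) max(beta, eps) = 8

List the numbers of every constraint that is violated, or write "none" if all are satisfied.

All constraints are satisfied.

1) zeta = -10, gamma = -5; -10 ≤ -5 — holds.
2) gamma - eps = -5 - 8 = -13 — holds.
3) |-5 - (-10)| = 5 — holds.
4) |-5 - 7| = 12 — holds.
5) values -5, 7, 8 are pairwise distinct — holds.
6) gamma^2 + eps^2 = (-5)^2 + 8^2 = 25 + 64 = 89 — holds.
7) values -5 <= 7 <= 8 — holds.
8) eps = 8 ≠ 6, but zeta = -10 = -10 (second disjunct) — holds.
9) max(7, 8) = 8 — holds.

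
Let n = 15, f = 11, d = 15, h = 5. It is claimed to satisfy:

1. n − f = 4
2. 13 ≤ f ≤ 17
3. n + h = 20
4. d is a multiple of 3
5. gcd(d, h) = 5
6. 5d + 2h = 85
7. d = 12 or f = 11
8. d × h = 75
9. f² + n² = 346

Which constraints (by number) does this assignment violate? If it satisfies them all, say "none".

Constraint 2 does not hold.

1. n − f = 15 − 11 = 4  holds
2. f = 11 is outside [13, 17]  fails
3. n + h = 15 + 5 = 20  holds
4. 15 / 3 = 5, so 3 divides 15  holds
5. gcd(15, 5) = 5  holds
6. 5d + 2h = 5(15) + 2(5) = 85  holds
7. d = 15 ≠ 12, but f = 11 = 11 (second disjunct)  holds
8. d × h = 15 × 5 = 75  holds
9. f² + n² = 11² + 15² = 121 + 225 = 346  holds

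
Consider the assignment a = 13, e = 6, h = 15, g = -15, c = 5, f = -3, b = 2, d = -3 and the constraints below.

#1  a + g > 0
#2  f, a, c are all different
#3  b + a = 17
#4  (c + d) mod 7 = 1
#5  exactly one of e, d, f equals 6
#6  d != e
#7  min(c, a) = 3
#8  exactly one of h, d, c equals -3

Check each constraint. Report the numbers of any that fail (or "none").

#1 a + g = 13 + (-15) = -2; -2 ≤ 0, bound 0 not met  ✘
#2 values -3, 13, 5 are pairwise distinct  ✔
#3 b + a = 2 + 13 = 15, not 17  ✘
#4 c + d = 2; 2 mod 7 = 2, not 1  ✘
#5 e=6, d=-3, f=-3; 1 of them equals 6  ✔
#6 d = -3, e = 6; distinct  ✔
#7 min(5, 13) = 5, not 3  ✘
#8 h=15, d=-3, c=5; 1 of them equals -3  ✔

The assignment fails constraints 1, 3, 4, and 7.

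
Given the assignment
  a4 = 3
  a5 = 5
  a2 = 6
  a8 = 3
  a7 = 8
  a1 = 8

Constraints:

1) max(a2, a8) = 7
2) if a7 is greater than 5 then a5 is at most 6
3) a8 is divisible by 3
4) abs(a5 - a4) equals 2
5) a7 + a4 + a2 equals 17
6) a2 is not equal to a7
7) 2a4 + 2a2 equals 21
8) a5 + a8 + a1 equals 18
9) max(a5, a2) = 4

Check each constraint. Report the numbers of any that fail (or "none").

No — constraints 1, 7, 8, and 9 are not satisfied.

1) max(6, 3) = 6, not 7  FAIL
2) a7 = 8 > 5, so we need a5 ≤ 6; a5 = 5 ≤ 6  OK
3) 3 / 3 = 1, so 3 divides 3  OK
4) abs(5 - 3) = 2  OK
5) a7 + a4 + a2 = 8 + 3 + 6 = 17  OK
6) a2 = 6, a7 = 8; distinct  OK
7) 2a4 + 2a2 = 2(3) + 2(6) = 18, not 21  FAIL
8) a5 + a8 + a1 = 5 + 3 + 8 = 16, not 18  FAIL
9) max(5, 6) = 6, not 4  FAIL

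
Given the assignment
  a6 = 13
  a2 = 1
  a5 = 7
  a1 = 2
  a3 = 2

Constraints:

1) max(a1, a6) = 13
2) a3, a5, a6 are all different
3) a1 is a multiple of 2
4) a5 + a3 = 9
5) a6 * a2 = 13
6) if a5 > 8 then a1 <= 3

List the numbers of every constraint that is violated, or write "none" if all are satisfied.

The assignment satisfies every constraint.

1) max(2, 13) = 13 — holds.
2) values 2, 7, 13 are pairwise distinct — holds.
3) 2 / 2 = 1, so 2 divides 2 — holds.
4) a5 + a3 = 7 + 2 = 9 — holds.
5) a6 * a2 = 13 * 1 = 13 — holds.
6) a5 = 7, not > 8; antecedent false, conditional vacuously true — holds.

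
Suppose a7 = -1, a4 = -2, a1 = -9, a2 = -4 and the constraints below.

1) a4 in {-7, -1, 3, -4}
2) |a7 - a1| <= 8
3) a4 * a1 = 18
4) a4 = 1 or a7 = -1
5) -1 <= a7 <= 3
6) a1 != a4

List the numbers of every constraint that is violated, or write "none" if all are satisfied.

No — constraint 1 is not satisfied.

1) a4 = -2 is not in {-7, -1, 3, -4}  fails
2) |-1 - (-9)| = 8; 8 ≤ 8  holds
3) a4 * a1 = -2 * (-9) = 18  holds
4) a4 = -2 ≠ 1, but a7 = -1 = -1 (second disjunct)  holds
5) a7 = -1 lies in [-1, 3]  holds
6) a1 = -9, a4 = -2; distinct  holds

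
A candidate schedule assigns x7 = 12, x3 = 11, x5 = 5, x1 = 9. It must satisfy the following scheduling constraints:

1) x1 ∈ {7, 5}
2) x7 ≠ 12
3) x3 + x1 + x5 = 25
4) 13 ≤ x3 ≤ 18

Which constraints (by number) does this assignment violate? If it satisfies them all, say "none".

The assignment fails constraints 1, 2, 4.

1) x1 = 9 is not in {7, 5}  FAIL
2) x7 = 12, but 12 is required to differ  FAIL
3) x3 + x1 + x5 = 11 + 9 + 5 = 25  OK
4) x3 = 11 is outside [13, 18]  FAIL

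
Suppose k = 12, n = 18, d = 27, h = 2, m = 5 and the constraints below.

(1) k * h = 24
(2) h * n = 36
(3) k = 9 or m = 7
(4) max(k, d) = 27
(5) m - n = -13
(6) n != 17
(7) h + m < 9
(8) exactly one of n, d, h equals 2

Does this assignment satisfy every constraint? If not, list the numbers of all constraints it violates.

(1) k * h = 12 * 2 = 24 — holds.
(2) h * n = 2 * 18 = 36 — holds.
(3) k = 12 ≠ 9 and m = 5 ≠ 7; both disjuncts false — does not hold.
(4) max(12, 27) = 27 — holds.
(5) m - n = 5 - 18 = -13 — holds.
(6) n = 18, and 18 ≠ 17 — holds.
(7) h + m = 2 + 5 = 7; 7 < 9 — holds.
(8) n=18, d=27, h=2; 1 of them equals 2 — holds.

Constraint 3 does not hold.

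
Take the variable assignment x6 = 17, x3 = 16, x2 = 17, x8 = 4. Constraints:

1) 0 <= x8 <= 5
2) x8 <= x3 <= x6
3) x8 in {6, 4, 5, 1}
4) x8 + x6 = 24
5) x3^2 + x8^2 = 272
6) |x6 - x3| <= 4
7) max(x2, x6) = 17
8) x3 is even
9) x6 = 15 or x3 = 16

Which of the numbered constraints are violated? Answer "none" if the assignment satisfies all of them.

1) x8 = 4 lies in [0, 5]  true
2) values 4 <= 16 <= 17  true
3) x8 = 4 is in {6, 4, 5, 1}  true
4) x8 + x6 = 4 + 17 = 21, not 24  false
5) x3^2 + x8^2 = 16^2 + 4^2 = 256 + 16 = 272  true
6) |17 - 16| = 1; 1 ≤ 4  true
7) max(17, 17) = 17  true
8) x3 = 16 is even  true
9) x6 = 17 ≠ 15, but x3 = 16 = 16 (second disjunct)  true

The assignment fails constraint 4.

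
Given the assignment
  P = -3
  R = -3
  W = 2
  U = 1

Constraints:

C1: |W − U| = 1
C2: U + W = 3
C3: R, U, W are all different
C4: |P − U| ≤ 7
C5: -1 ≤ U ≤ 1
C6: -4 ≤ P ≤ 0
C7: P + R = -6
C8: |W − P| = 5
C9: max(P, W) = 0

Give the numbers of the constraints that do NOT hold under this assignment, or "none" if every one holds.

The assignment fails constraint 9.

C1: |2 − 1| = 1 — OK.
C2: U + W = 1 + 2 = 3 — OK.
C3: values -3, 1, 2 are pairwise distinct — OK.
C4: |-3 − 1| = 4; 4 ≤ 7 — OK.
C5: U = 1 lies in [-1, 1] — OK.
C6: P = -3 lies in [-4, 0] — OK.
C7: P + R = -3 + (-3) = -6 — OK.
C8: |2 − (-3)| = 5 — OK.
C9: max(-3, 2) = 2, not 0 — violated.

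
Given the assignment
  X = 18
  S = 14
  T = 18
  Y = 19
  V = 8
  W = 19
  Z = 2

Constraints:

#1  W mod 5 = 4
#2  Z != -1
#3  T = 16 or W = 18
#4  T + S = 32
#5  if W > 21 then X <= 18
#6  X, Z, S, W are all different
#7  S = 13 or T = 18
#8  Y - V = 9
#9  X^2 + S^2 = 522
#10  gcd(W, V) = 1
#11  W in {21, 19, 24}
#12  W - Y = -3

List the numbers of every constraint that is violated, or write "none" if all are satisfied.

No — constraints 3, 8, 9, and 12 are not satisfied.

#1 19 mod 5 = 4 — holds.
#2 Z = 2, and 2 ≠ -1 — holds.
#3 T = 18 ≠ 16 and W = 19 ≠ 18; both disjuncts false — does not hold.
#4 T + S = 18 + 14 = 32 — holds.
#5 W = 19, not > 21; antecedent false, conditional vacuously true — holds.
#6 values 18, 2, 14, 19 are pairwise distinct — holds.
#7 S = 14 ≠ 13, but T = 18 = 18 (second disjunct) — holds.
#8 Y - V = 19 - 8 = 11, not 9 — does not hold.
#9 X^2 + S^2 = 18^2 + 14^2 = 324 + 196 = 520, not 522 — does not hold.
#10 gcd(19, 8) = 1 — holds.
#11 W = 19 is in {21, 19, 24} — holds.
#12 W - Y = 19 - 19 = 0, not -3 — does not hold.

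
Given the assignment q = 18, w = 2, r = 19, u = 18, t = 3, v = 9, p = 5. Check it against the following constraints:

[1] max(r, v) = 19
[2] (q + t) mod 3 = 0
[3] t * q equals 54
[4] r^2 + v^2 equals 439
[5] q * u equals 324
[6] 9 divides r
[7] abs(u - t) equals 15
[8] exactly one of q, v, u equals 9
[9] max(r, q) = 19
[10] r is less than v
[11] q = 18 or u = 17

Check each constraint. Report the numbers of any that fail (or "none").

[1] max(19, 9) = 19 — OK.
[2] q + t = 21; 21 mod 3 = 0 — OK.
[3] t * q = 3 * 18 = 54 — OK.
[4] r^2 + v^2 = 19^2 + 9^2 = 361 + 81 = 442, not 439 — violated.
[5] q * u = 18 * 18 = 324 — OK.
[6] 19 = 9*2 + 1, so 9 does not divide 19 — violated.
[7] abs(18 - 3) = 15 — OK.
[8] q=18, v=9, u=18; 1 of them equals 9 — OK.
[9] max(19, 18) = 19 — OK.
[10] r = 19, v = 9; 19 ≥ 9 (want <) — violated.
[11] q = 18 = 18 (first disjunct) — OK.

Violated: 4, 6, 10.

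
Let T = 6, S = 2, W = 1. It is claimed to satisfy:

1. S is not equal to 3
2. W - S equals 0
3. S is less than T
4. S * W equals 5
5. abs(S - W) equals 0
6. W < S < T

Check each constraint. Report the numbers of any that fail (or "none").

Violated: 2, 4, and 5.

1. S = 2, and 2 ≠ 3 — satisfied.
2. W - S = 1 - 2 = -1, not 0 — violated.
3. S = 2, T = 6; 2 < 6 — satisfied.
4. S * W = 2 * 1 = 2, not 5 — violated.
5. abs(2 - 1) = 1, not 0 — violated.
6. values 1 < 2 < 6 — satisfied.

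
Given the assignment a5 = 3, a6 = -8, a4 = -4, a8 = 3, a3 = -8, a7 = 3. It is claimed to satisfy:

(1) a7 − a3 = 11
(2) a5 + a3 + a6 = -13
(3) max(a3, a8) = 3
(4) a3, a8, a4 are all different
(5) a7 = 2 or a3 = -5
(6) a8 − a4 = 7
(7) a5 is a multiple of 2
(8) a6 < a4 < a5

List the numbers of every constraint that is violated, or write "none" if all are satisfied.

(1) a7 − a3 = 3 − (-8) = 11 — holds.
(2) a5 + a3 + a6 = 3 + (-8) + (-8) = -13 — holds.
(3) max(-8, 3) = 3 — holds.
(4) values -8, 3, -4 are pairwise distinct — holds.
(5) a7 = 3 ≠ 2 and a3 = -8 ≠ -5; both disjuncts false — fails.
(6) a8 − a4 = 3 − (-4) = 7 — holds.
(7) 3 = 2×1 + 1, so 2 does not divide 3 — fails.
(8) values -8 < -4 < 3 — holds.

Constraints 5, 7 do not hold.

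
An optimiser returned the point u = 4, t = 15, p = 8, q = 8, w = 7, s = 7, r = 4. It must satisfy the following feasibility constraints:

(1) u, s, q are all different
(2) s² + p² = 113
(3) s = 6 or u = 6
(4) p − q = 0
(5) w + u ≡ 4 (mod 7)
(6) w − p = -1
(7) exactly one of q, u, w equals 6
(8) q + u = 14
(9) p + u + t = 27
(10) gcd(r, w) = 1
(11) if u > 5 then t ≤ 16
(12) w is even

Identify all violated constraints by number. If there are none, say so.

(1) values 4, 7, 8 are pairwise distinct — holds.
(2) s² + p² = 7² + 8² = 49 + 64 = 113 — holds.
(3) s = 7 ≠ 6 and u = 4 ≠ 6; both disjuncts false — does not hold.
(4) p − q = 8 − 8 = 0 — holds.
(5) w + u = 11; 11 mod 7 = 4 — holds.
(6) w − p = 7 − 8 = -1 — holds.
(7) q=8, u=4, w=7; 0 of them equal 6, not exactly one — does not hold.
(8) q + u = 8 + 4 = 12, not 14 — does not hold.
(9) p + u + t = 8 + 4 + 15 = 27 — holds.
(10) gcd(4, 7) = 1 — holds.
(11) u = 4, not > 5; antecedent false, conditional vacuously true — holds.
(12) w = 7 is odd — does not hold.

No — constraints 3, 7, 8, and 12 are not satisfied.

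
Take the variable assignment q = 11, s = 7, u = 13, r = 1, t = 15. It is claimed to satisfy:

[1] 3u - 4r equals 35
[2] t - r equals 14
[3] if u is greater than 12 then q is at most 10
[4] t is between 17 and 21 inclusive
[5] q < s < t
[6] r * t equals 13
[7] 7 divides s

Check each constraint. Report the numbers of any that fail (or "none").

No — constraints 3, 4, 5, and 6 are not satisfied.

[1] 3u - 4r = 3(13) - 4(1) = 35  true
[2] t - r = 15 - 1 = 14  true
[3] u = 13 > 12, so we need q ≤ 10; but q = 11 > 10  false
[4] t = 15 is outside [17, 21]  false
[5] values 11, 7, 15; q = 11 is not < s = 7  false
[6] r * t = 1 * 15 = 15, not 13  false
[7] 7 / 7 = 1, so 7 divides 7  true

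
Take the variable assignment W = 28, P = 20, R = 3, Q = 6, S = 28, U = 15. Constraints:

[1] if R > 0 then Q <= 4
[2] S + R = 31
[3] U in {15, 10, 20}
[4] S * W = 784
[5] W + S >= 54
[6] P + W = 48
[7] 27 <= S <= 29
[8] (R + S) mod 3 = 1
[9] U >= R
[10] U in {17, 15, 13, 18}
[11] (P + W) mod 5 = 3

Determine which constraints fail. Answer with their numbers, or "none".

[1] R = 3 > 0, so we need Q ≤ 4; but Q = 6 > 4  no
[2] S + R = 28 + 3 = 31  yes
[3] U = 15 is in {15, 10, 20}  yes
[4] S * W = 28 * 28 = 784  yes
[5] W + S = 28 + 28 = 56; 56 ≥ 54  yes
[6] P + W = 20 + 28 = 48  yes
[7] S = 28 lies in [27, 29]  yes
[8] R + S = 31; 31 mod 3 = 1  yes
[9] U = 15, R = 3; 15 ≥ 3  yes
[10] U = 15 is in {17, 15, 13, 18}  yes
[11] P + W = 48; 48 mod 5 = 3  yes

The assignment fails constraint 1.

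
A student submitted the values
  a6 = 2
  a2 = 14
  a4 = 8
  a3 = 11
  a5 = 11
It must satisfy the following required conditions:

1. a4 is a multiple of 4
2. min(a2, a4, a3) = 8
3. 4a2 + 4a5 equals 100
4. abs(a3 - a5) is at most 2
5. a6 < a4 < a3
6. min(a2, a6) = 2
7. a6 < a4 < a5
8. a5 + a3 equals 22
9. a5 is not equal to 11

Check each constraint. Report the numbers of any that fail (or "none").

Constraint 9 is violated.

1. 8 / 4 = 2, so 4 divides 8  true
2. min(14, 8, 11) = 8  true
3. 4a2 + 4a5 = 4(14) + 4(11) = 100  true
4. abs(11 - 11) = 0; 0 ≤ 2  true
5. values 2 < 8 < 11  true
6. min(14, 2) = 2  true
7. values 2 < 8 < 11  true
8. a5 + a3 = 11 + 11 = 22  true
9. a5 = 11, but 11 is required to differ  false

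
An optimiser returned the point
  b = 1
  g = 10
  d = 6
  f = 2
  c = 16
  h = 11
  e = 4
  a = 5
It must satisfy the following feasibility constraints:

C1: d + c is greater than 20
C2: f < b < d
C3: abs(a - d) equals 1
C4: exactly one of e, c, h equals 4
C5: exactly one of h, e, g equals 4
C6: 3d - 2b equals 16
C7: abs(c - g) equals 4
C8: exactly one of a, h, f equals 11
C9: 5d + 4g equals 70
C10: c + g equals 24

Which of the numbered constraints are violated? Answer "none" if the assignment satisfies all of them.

C1: d + c = 6 + 16 = 22; 22 > 20 — holds.
C2: values 2, 1, 6; f = 2 is not < b = 1 — fails.
C3: abs(5 - 6) = 1 — holds.
C4: e=4, c=16, h=11; 1 of them equals 4 — holds.
C5: h=11, e=4, g=10; 1 of them equals 4 — holds.
C6: 3d - 2b = 3(6) - 2(1) = 16 — holds.
C7: abs(16 - 10) = 6, not 4 — fails.
C8: a=5, h=11, f=2; 1 of them equals 11 — holds.
C9: 5d + 4g = 5(6) + 4(10) = 70 — holds.
C10: c + g = 16 + 10 = 26, not 24 — fails.

Violated: 2, 7, and 10.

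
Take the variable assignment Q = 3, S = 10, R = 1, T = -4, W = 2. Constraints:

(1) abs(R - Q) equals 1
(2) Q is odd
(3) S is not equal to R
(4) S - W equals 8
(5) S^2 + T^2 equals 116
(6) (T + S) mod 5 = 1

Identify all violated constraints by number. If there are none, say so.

(1) abs(1 - 3) = 2, not 1 — does not hold.
(2) Q = 3 is odd — holds.
(3) S = 10, R = 1; distinct — holds.
(4) S - W = 10 - 2 = 8 — holds.
(5) S^2 + T^2 = 10^2 + (-4)^2 = 100 + 16 = 116 — holds.
(6) T + S = 6; 6 mod 5 = 1 — holds.

No — constraint 1 is not satisfied.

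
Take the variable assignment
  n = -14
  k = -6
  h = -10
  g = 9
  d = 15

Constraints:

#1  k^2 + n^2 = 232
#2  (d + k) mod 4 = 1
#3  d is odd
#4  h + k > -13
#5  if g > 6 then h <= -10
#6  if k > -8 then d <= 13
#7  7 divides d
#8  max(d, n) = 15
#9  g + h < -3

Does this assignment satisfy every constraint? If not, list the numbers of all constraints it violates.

#1 k^2 + n^2 = (-6)^2 + (-14)^2 = 36 + 196 = 232 — holds.
#2 d + k = 9; 9 mod 4 = 1 — holds.
#3 d = 15 is odd — holds.
#4 h + k = -10 + (-6) = -16; -16 ≤ -13, bound -13 not met — fails.
#5 g = 9 > 6, so we need h ≤ -10; h = -10 ≤ -10 — holds.
#6 k = -6 > -8, so we need d ≤ 13; but d = 15 > 13 — fails.
#7 15 = 7*2 + 1, so 7 does not divide 15 — fails.
#8 max(15, -14) = 15 — holds.
#9 g + h = 9 + (-10) = -1; -1 ≥ -3, bound -3 not met — fails.

The assignment fails constraints 4, 6, 7, and 9.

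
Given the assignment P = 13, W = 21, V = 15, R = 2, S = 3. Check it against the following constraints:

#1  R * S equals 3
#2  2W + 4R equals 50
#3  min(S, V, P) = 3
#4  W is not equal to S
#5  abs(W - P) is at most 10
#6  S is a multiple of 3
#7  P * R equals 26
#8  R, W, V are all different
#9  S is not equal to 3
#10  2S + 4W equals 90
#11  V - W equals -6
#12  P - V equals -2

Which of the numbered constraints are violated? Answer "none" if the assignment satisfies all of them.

#1 R * S = 2 * 3 = 6, not 3 — violated.
#2 2W + 4R = 2(21) + 4(2) = 50 — satisfied.
#3 min(3, 15, 13) = 3 — satisfied.
#4 W = 21, S = 3; distinct — satisfied.
#5 abs(21 - 13) = 8; 8 ≤ 10 — satisfied.
#6 3 / 3 = 1, so 3 divides 3 — satisfied.
#7 P * R = 13 * 2 = 26 — satisfied.
#8 values 2, 21, 15 are pairwise distinct — satisfied.
#9 S = 3, but 3 is required to differ — violated.
#10 2S + 4W = 2(3) + 4(21) = 90 — satisfied.
#11 V - W = 15 - 21 = -6 — satisfied.
#12 P - V = 13 - 15 = -2 — satisfied.

No — constraints 1, 9 are not satisfied.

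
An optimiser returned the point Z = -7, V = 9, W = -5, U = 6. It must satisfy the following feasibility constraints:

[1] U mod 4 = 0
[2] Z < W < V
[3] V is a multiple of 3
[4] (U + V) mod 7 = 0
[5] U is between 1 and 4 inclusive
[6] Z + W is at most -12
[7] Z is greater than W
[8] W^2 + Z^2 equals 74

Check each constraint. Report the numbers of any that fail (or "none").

Constraints 1, 4, 5, 7 are violated.

[1] 6 mod 4 = 2, not 0 — violated.
[2] values -7 < -5 < 9 — OK.
[3] 9 / 3 = 3, so 3 divides 9 — OK.
[4] U + V = 15; 15 mod 7 = 1, not 0 — violated.
[5] U = 6 is outside [1, 4] — violated.
[6] Z + W = -7 + (-5) = -12; -12 ≤ -12 — OK.
[7] Z = -7, W = -5; -7 ≤ -5 (want >) — violated.
[8] W^2 + Z^2 = (-5)^2 + (-7)^2 = 25 + 49 = 74 — OK.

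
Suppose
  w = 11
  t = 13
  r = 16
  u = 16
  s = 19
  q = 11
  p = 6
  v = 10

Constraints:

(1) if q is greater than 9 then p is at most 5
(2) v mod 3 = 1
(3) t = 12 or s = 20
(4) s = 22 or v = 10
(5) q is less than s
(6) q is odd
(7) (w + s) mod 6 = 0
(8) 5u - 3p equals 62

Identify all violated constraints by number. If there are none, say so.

Constraints 1, 3 do not hold.

(1) q = 11 > 9, so we need p ≤ 5; but p = 6 > 5  false
(2) 10 mod 3 = 1  true
(3) t = 13 ≠ 12 and s = 19 ≠ 20; both disjuncts false  false
(4) s = 19 ≠ 22, but v = 10 = 10 (second disjunct)  true
(5) q = 11, s = 19; 11 < 19  true
(6) q = 11 is odd  true
(7) w + s = 30; 30 mod 6 = 0  true
(8) 5u - 3p = 5(16) - 3(6) = 62  true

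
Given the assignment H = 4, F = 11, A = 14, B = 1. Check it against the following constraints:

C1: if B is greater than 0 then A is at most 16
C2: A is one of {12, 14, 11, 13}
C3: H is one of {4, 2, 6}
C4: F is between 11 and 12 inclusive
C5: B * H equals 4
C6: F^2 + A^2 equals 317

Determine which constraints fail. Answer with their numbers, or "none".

C1: B = 1 > 0, so we need A ≤ 16; A = 14 ≤ 16 — satisfied.
C2: A = 14 is in {12, 14, 11, 13} — satisfied.
C3: H = 4 is in {4, 2, 6} — satisfied.
C4: F = 11 lies in [11, 12] — satisfied.
C5: B * H = 1 * 4 = 4 — satisfied.
C6: F^2 + A^2 = 11^2 + 14^2 = 121 + 196 = 317 — satisfied.

Yes — all constraints hold.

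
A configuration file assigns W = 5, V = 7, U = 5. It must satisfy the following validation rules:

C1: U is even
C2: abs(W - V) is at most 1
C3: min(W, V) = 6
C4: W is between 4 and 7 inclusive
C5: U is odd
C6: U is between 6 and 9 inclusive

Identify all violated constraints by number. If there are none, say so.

C1: U = 5 is odd  ✗
C2: abs(5 - 7) = 2; 2 > 1, exceeds bound 1  ✗
C3: min(5, 7) = 5, not 6  ✗
C4: W = 5 lies in [4, 7]  ✓
C5: U = 5 is odd  ✓
C6: U = 5 is outside [6, 9]  ✗

No — constraints 1, 2, 3, 6 are not satisfied.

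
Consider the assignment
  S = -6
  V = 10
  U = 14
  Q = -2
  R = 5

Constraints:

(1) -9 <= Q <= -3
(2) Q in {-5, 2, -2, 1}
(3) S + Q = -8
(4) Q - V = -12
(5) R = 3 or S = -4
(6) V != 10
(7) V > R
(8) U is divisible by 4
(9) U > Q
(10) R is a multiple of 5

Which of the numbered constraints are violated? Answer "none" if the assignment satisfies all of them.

Constraints 1, 5, 6, 8 do not hold.

(1) Q = -2 is outside [-9, -3]  FAIL
(2) Q = -2 is in {-5, 2, -2, 1}  OK
(3) S + Q = -6 + (-2) = -8  OK
(4) Q - V = -2 - 10 = -12  OK
(5) R = 5 ≠ 3 and S = -6 ≠ -4; both disjuncts false  FAIL
(6) V = 10, but 10 is required to differ  FAIL
(7) V = 10, R = 5; 10 > 5  OK
(8) 14 = 4*3 + 2, so 4 does not divide 14  FAIL
(9) U = 14, Q = -2; 14 > -2  OK
(10) 5 / 5 = 1, so 5 divides 5  OK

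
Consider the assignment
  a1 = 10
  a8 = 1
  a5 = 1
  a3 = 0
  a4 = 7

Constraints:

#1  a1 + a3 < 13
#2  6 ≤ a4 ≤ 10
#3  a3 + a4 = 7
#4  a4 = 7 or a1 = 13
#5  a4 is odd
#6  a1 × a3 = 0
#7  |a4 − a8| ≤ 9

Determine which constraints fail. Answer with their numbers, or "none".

Yes — all constraints hold.

#1 a1 + a3 = 10 + 0 = 10; 10 < 13 — satisfied.
#2 a4 = 7 lies in [6, 10] — satisfied.
#3 a3 + a4 = 0 + 7 = 7 — satisfied.
#4 a4 = 7 = 7 (first disjunct) — satisfied.
#5 a4 = 7 is odd — satisfied.
#6 a1 × a3 = 10 × 0 = 0 — satisfied.
#7 |7 − 1| = 6; 6 ≤ 9 — satisfied.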